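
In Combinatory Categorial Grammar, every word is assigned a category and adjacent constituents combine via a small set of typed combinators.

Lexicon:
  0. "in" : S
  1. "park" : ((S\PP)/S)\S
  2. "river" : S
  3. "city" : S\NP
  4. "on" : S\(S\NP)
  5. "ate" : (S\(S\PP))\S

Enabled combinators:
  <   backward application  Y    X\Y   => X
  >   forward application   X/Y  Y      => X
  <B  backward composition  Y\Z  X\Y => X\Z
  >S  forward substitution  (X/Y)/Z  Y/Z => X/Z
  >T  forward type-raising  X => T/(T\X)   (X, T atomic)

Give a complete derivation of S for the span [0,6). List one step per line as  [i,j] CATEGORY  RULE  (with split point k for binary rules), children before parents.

[0,6] S   <
  [0,3] S\PP   >
    [0,2] (S\PP)/S   <
      [0,1] "in" : S
      [1,2] "park" : ((S\PP)/S)\S
    [2,3] "river" : S
  [3,6] S\(S\PP)   <
    [3,5] S   <
      [3,4] "city" : S\NP
      [4,5] "on" : S\(S\NP)
    [5,6] "ate" : (S\(S\PP))\S

[0,1] S  lex  "in"
[1,2] ((S\PP)/S)\S  lex  "park"
[0,2] (S\PP)/S  <  k=1
[2,3] S  lex  "river"
[0,3] S\PP  >  k=2
[3,4] S\NP  lex  "city"
[4,5] S\(S\NP)  lex  "on"
[3,5] S  <  k=4
[5,6] (S\(S\PP))\S  lex  "ate"
[3,6] S\(S\PP)  <  k=5
[0,6] S  <  k=3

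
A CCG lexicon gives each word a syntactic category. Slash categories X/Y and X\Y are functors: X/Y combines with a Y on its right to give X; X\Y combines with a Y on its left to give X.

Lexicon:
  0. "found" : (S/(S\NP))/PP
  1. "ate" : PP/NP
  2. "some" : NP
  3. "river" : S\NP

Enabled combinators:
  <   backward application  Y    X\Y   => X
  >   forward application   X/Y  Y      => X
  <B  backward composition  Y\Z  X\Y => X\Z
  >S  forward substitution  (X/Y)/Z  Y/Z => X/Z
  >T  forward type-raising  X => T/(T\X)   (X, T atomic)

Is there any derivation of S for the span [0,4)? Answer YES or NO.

[0,4] S   >
  [0,3] S/(S\NP)   >
    [0,1] "found" : (S/(S\NP))/PP
    [1,3] PP   >
      [1,2] "ate" : PP/NP
      [2,3] "some" : NP
  [3,4] "river" : S\NP

YES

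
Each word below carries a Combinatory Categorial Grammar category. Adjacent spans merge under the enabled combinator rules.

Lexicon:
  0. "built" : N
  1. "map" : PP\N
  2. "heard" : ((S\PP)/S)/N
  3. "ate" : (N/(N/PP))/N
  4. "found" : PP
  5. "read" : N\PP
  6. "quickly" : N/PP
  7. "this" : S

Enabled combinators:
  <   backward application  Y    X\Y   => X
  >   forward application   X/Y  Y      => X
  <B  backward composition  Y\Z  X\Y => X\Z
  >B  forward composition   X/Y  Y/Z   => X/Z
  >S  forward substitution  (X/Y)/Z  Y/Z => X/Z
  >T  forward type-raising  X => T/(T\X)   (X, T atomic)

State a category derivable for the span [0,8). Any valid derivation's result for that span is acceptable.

S

[0,8] S   <
  [0,2] PP   <
    [0,1] "built" : N
    [1,2] "map" : PP\N
  [2,8] S\PP   >
    [2,7] (S\PP)/S   >
      [2,3] "heard" : ((S\PP)/S)/N
      [3,7] N   >
        [3,6] N/(N/PP)   >
          [3,4] "ate" : (N/(N/PP))/N
          [4,6] N   <
            [4,5] "found" : PP
            [5,6] "read" : N\PP
        [6,7] "quickly" : N/PP
    [7,8] "this" : S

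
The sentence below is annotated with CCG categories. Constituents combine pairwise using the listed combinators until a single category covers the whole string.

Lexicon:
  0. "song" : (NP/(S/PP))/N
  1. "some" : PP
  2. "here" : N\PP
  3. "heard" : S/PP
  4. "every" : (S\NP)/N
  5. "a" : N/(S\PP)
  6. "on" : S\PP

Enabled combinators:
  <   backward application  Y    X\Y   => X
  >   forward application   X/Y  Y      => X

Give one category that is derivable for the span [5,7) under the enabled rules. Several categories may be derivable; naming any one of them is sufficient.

N

[0,7] S   <
  [0,4] NP   >
    [0,3] NP/(S/PP)   >
      [0,1] "song" : (NP/(S/PP))/N
      [1,3] N   <
        [1,2] "some" : PP
        [2,3] "here" : N\PP
    [3,4] "heard" : S/PP
  [4,7] S\NP   >
    [4,5] "every" : (S\NP)/N
    [5,7] N   >
      [5,6] "a" : N/(S\PP)
      [6,7] "on" : S\PP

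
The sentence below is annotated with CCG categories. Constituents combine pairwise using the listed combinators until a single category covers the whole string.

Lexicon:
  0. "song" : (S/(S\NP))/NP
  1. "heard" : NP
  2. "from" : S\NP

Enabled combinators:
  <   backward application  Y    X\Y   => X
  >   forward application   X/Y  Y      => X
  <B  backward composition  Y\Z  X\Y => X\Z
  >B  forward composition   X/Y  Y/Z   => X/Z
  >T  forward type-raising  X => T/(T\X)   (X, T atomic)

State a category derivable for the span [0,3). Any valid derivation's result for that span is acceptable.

[0,3] S   >
  [0,2] S/(S\NP)   >
    [0,1] "song" : (S/(S\NP))/NP
    [1,2] "heard" : NP
  [2,3] "from" : S\NP

S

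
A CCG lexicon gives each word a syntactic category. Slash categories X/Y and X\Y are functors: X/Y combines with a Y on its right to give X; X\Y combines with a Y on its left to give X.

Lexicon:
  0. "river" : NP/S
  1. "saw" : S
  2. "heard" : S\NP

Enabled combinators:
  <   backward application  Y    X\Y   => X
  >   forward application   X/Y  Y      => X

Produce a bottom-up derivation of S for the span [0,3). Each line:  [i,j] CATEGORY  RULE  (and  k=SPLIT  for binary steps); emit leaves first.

[0,3] S   <
  [0,2] NP   >
    [0,1] "river" : NP/S
    [1,2] "saw" : S
  [2,3] "heard" : S\NP

[0,1] NP/S  lex  "river"
[1,2] S  lex  "saw"
[0,2] NP  >  k=1
[2,3] S\NP  lex  "heard"
[0,3] S  <  k=2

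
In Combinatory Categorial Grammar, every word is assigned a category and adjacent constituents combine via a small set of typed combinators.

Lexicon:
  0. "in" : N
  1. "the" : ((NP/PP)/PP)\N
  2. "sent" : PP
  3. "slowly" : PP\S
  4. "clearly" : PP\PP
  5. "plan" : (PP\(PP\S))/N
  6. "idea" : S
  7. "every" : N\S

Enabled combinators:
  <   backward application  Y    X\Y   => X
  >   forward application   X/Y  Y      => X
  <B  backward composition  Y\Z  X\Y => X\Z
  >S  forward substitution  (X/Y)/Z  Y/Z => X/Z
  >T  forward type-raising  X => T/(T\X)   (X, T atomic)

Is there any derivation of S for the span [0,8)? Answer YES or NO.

NO

N ((NP/PP)/PP)\N PP PP\S PP\PP (PP\(PP\S))/N S N\S
CKY chart[0,8] = {N/(N\NP), NP, NP/(NP\NP), PP/(PP\NP), S/(S\NP)}; S ∉ chart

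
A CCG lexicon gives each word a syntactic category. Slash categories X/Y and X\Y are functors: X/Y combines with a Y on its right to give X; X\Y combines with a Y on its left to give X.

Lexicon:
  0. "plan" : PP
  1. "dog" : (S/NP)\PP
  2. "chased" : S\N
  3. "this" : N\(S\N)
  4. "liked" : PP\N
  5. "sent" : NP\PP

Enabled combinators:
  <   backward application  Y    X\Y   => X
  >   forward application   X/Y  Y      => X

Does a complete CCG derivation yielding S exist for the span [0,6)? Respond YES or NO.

[0,6] S   >
  [0,2] S/NP   <
    [0,1] "plan" : PP
    [1,2] "dog" : (S/NP)\PP
  [2,6] NP   <
    [2,5] PP   <
      [2,4] N   <
        [2,3] "chased" : S\N
        [3,4] "this" : N\(S\N)
      [4,5] "liked" : PP\N
    [5,6] "sent" : NP\PP

YES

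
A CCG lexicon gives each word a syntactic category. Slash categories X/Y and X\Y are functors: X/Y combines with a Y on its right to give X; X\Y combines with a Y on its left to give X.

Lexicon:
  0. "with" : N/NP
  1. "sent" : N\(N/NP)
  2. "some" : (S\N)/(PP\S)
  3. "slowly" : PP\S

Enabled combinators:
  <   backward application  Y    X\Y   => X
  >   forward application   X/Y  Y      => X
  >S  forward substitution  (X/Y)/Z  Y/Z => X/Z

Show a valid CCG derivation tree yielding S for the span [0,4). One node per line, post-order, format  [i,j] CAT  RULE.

[0,4] S   <
  [0,2] N   <
    [0,1] "with" : N/NP
    [1,2] "sent" : N\(N/NP)
  [2,4] S\N   >
    [2,3] "some" : (S\N)/(PP\S)
    [3,4] "slowly" : PP\S

[0,1] N/NP  lex  "with"
[1,2] N\(N/NP)  lex  "sent"
[0,2] N  <  k=1
[2,3] (S\N)/(PP\S)  lex  "some"
[3,4] PP\S  lex  "slowly"
[2,4] S\N  >  k=3
[0,4] S  <  k=2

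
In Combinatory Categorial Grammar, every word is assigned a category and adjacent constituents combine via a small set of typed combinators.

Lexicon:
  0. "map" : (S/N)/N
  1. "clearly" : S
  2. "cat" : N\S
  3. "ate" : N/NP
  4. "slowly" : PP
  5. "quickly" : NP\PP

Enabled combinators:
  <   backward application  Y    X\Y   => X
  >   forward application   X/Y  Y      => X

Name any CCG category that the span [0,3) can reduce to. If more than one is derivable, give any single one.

[0,6] S   >
  [0,3] S/N   >
    [0,1] "map" : (S/N)/N
    [1,3] N   <
      [1,2] "clearly" : S
      [2,3] "cat" : N\S
  [3,6] N   >
    [3,4] "ate" : N/NP
    [4,6] NP   <
      [4,5] "slowly" : PP
      [5,6] "quickly" : NP\PP

S/N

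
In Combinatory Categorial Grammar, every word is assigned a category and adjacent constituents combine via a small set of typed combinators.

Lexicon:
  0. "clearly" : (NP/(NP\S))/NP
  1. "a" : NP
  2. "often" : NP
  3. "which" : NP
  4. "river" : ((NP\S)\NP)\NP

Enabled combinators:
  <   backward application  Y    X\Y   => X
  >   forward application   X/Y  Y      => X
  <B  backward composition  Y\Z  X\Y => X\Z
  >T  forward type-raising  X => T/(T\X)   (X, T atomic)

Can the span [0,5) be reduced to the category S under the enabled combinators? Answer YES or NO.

NO

(NP/(NP\S))/NP NP NP NP ((NP\S)\NP)\NP
CKY chart[0,5] = {N/(N\NP), NP, NP/(NP\NP), PP/(PP\NP), S/(S\NP)}; S ∉ chart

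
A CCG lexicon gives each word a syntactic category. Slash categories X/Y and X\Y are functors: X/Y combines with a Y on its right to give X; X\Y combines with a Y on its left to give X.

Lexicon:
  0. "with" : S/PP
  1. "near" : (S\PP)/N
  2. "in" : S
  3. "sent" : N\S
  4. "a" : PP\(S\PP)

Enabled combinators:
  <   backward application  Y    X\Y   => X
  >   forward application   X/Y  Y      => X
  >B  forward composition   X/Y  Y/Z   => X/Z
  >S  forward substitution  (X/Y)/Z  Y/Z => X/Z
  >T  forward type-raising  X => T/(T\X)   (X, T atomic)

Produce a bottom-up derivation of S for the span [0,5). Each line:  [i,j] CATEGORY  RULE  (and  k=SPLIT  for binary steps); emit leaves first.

[0,5] S   >
  [0,1] "with" : S/PP
  [1,5] PP   <
    [1,4] S\PP   >
      [1,2] "near" : (S\PP)/N
      [2,4] N   <
        [2,3] "in" : S
        [3,4] "sent" : N\S
    [4,5] "a" : PP\(S\PP)

[0,1] S/PP  lex  "with"
[1,2] (S\PP)/N  lex  "near"
[2,3] S  lex  "in"
[3,4] N\S  lex  "sent"
[2,4] N  <  k=3
[1,4] S\PP  >  k=2
[4,5] PP\(S\PP)  lex  "a"
[1,5] PP  <  k=4
[0,5] S  >  k=1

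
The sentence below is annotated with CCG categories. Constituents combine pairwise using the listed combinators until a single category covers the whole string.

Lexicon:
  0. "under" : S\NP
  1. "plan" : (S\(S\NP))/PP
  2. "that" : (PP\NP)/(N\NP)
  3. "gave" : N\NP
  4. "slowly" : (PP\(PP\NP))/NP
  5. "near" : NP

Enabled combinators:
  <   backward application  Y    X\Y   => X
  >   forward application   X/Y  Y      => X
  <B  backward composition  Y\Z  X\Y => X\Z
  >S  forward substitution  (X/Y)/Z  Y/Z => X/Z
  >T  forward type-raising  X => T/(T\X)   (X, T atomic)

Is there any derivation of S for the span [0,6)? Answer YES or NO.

YES

[0,6] S   <
  [0,1] "under" : S\NP
  [1,6] S\(S\NP)   >
    [1,2] "plan" : (S\(S\NP))/PP
    [2,6] PP   <
      [2,4] PP\NP   >
        [2,3] "that" : (PP\NP)/(N\NP)
        [3,4] "gave" : N\NP
      [4,6] PP\(PP\NP)   >
        [4,5] "slowly" : (PP\(PP\NP))/NP
        [5,6] "near" : NP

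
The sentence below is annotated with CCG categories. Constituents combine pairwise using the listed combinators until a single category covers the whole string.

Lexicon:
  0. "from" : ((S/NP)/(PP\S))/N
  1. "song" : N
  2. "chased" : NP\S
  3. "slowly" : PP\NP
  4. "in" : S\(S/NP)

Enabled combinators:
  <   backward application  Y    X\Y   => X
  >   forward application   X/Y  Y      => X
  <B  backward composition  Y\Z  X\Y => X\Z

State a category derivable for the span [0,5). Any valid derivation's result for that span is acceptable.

[0,5] S   <
  [0,4] S/NP   >
    [0,2] (S/NP)/(PP\S)   >
      [0,1] "from" : ((S/NP)/(PP\S))/N
      [1,2] "song" : N
    [2,4] PP\S   <B
      [2,3] "chased" : NP\S
      [3,4] "slowly" : PP\NP
  [4,5] "in" : S\(S/NP)

S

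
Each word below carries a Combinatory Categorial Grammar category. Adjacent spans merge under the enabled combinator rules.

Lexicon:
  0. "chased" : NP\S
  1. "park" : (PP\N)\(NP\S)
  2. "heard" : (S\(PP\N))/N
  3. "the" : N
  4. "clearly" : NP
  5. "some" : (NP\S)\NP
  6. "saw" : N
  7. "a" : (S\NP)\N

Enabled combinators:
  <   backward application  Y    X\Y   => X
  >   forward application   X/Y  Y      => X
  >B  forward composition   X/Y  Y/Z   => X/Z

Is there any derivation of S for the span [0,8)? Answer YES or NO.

[0,8] S   <
  [0,6] NP   <
    [0,4] S   <
      [0,2] PP\N   <
        [0,1] "chased" : NP\S
        [1,2] "park" : (PP\N)\(NP\S)
      [2,4] S\(PP\N)   >
        [2,3] "heard" : (S\(PP\N))/N
        [3,4] "the" : N
    [4,6] NP\S   <
      [4,5] "clearly" : NP
      [5,6] "some" : (NP\S)\NP
  [6,8] S\NP   <
    [6,7] "saw" : N
    [7,8] "a" : (S\NP)\N

YES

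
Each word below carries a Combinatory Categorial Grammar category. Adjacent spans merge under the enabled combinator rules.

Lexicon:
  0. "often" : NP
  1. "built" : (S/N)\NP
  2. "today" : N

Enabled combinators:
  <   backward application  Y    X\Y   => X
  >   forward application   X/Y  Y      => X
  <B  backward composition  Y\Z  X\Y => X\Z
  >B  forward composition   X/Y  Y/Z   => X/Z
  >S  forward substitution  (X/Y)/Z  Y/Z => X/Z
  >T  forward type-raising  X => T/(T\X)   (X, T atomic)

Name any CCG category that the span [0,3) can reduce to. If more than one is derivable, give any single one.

[0,3] S   >
  [0,2] S/N   <
    [0,1] "often" : NP
    [1,2] "built" : (S/N)\NP
  [2,3] "today" : N

S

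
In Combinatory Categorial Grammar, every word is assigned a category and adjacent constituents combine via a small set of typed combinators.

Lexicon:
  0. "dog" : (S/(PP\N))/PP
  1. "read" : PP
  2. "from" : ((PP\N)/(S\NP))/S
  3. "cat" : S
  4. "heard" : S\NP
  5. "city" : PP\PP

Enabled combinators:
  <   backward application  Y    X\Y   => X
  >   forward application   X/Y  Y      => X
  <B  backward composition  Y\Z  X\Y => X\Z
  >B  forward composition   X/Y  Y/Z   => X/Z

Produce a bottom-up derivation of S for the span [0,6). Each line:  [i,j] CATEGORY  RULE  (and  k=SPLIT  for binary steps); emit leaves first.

[0,1] (S/(PP\N))/PP  lex  "dog"
[1,2] PP  lex  "read"
[0,2] S/(PP\N)  >  k=1
[2,3] ((PP\N)/(S\NP))/S  lex  "from"
[3,4] S  lex  "cat"
[2,4] (PP\N)/(S\NP)  >  k=3
[4,5] S\NP  lex  "heard"
[2,5] PP\N  >  k=4
[5,6] PP\PP  lex  "city"
[2,6] PP\N  <B  k=5
[0,6] S  >  k=2

[0,6] S   >
  [0,2] S/(PP\N)   >
    [0,1] "dog" : (S/(PP\N))/PP
    [1,2] "read" : PP
  [2,6] PP\N   <B
    [2,5] PP\N   >
      [2,4] (PP\N)/(S\NP)   >
        [2,3] "from" : ((PP\N)/(S\NP))/S
        [3,4] "cat" : S
      [4,5] "heard" : S\NP
    [5,6] "city" : PP\PP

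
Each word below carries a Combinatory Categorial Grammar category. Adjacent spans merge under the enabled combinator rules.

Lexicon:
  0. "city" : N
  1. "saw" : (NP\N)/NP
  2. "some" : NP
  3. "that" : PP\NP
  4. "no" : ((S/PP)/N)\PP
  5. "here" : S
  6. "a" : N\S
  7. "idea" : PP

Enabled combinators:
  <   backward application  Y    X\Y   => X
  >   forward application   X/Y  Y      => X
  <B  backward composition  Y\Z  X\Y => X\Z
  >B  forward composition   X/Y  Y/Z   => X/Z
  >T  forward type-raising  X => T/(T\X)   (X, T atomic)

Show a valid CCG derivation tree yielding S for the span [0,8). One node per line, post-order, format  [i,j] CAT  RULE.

[0,8] S   >
  [0,7] S/PP   >
    [0,5] (S/PP)/N   <
      [0,4] PP   <
        [0,1] "city" : N
        [1,4] PP\N   <B
          [1,3] NP\N   >
            [1,2] "saw" : (NP\N)/NP
            [2,3] "some" : NP
          [3,4] "that" : PP\NP
      [4,5] "no" : ((S/PP)/N)\PP
    [5,7] N   <
      [5,6] "here" : S
      [6,7] "a" : N\S
  [7,8] "idea" : PP

[0,1] N  lex  "city"
[1,2] (NP\N)/NP  lex  "saw"
[2,3] NP  lex  "some"
[1,3] NP\N  >  k=2
[3,4] PP\NP  lex  "that"
[1,4] PP\N  <B  k=3
[0,4] PP  <  k=1
[4,5] ((S/PP)/N)\PP  lex  "no"
[0,5] (S/PP)/N  <  k=4
[5,6] S  lex  "here"
[6,7] N\S  lex  "a"
[5,7] N  <  k=6
[0,7] S/PP  >  k=5
[7,8] PP  lex  "idea"
[0,8] S  >  k=7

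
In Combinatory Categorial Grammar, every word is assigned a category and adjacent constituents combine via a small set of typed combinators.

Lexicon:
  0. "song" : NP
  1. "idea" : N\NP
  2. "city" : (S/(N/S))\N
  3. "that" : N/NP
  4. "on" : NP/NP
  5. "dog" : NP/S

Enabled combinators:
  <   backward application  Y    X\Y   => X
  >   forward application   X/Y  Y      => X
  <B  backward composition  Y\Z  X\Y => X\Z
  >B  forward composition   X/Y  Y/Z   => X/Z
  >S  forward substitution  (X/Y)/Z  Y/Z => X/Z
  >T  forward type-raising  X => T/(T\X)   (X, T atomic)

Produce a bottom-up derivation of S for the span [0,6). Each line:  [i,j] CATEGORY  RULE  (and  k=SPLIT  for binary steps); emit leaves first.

[0,1] NP  lex  "song"
[0,1] N/(N\NP)  >T
[1,2] N\NP  lex  "idea"
[0,2] N  >  k=1
[2,3] (S/(N/S))\N  lex  "city"
[0,3] S/(N/S)  <  k=2
[3,4] N/NP  lex  "that"
[4,5] NP/NP  lex  "on"
[3,5] N/NP  >B  k=4
[5,6] NP/S  lex  "dog"
[3,6] N/S  >B  k=5
[0,6] S  >  k=3

[0,6] S   >
  [0,3] S/(N/S)   <
    [0,2] N   >
      [0,1] N/(N\NP)   >T
        [0,1] "song" : NP
      [1,2] "idea" : N\NP
    [2,3] "city" : (S/(N/S))\N
  [3,6] N/S   >B
    [3,5] N/NP   >B
      [3,4] "that" : N/NP
      [4,5] "on" : NP/NP
    [5,6] "dog" : NP/S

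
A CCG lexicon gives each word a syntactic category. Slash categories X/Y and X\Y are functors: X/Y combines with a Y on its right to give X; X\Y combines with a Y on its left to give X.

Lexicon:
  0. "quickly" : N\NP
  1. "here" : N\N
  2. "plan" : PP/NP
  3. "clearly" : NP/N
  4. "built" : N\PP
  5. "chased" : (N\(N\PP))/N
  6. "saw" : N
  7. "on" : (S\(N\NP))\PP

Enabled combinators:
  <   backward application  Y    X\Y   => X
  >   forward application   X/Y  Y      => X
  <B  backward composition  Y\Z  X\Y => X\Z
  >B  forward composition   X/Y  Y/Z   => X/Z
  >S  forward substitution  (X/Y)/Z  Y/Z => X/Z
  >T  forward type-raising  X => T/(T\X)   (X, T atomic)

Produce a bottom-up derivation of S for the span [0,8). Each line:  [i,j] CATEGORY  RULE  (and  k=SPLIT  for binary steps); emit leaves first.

[0,1] N\NP  lex  "quickly"
[1,2] N\N  lex  "here"
[0,2] N\NP  <B  k=1
[2,3] PP/NP  lex  "plan"
[3,4] NP/N  lex  "clearly"
[2,4] PP/N  >B  k=3
[4,5] N\PP  lex  "built"
[5,6] (N\(N\PP))/N  lex  "chased"
[6,7] N  lex  "saw"
[5,7] N\(N\PP)  >  k=6
[4,7] N  <  k=5
[2,7] PP  >  k=4
[7,8] (S\(N\NP))\PP  lex  "on"
[2,8] S\(N\NP)  <  k=7
[0,8] S  <  k=2

[0,8] S   <
  [0,2] N\NP   <B
    [0,1] "quickly" : N\NP
    [1,2] "here" : N\N
  [2,8] S\(N\NP)   <
    [2,7] PP   >
      [2,4] PP/N   >B
        [2,3] "plan" : PP/NP
        [3,4] "clearly" : NP/N
      [4,7] N   <
        [4,5] "built" : N\PP
        [5,7] N\(N\PP)   >
          [5,6] "chased" : (N\(N\PP))/N
          [6,7] "saw" : N
    [7,8] "on" : (S\(N\NP))\PP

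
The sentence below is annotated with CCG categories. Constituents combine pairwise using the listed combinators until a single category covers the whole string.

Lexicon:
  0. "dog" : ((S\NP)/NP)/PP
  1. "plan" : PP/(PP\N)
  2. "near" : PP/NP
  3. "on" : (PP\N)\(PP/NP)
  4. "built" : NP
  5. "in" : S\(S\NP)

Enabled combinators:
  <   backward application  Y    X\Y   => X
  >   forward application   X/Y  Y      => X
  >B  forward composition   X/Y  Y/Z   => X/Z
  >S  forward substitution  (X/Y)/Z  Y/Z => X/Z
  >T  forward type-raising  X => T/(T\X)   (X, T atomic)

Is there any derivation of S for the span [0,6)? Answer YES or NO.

YES

[0,6] S   <
  [0,5] S\NP   >
    [0,4] (S\NP)/NP   >
      [0,1] "dog" : ((S\NP)/NP)/PP
      [1,4] PP   >
        [1,2] "plan" : PP/(PP\N)
        [2,4] PP\N   <
          [2,3] "near" : PP/NP
          [3,4] "on" : (PP\N)\(PP/NP)
    [4,5] "built" : NP
  [5,6] "in" : S\(S\NP)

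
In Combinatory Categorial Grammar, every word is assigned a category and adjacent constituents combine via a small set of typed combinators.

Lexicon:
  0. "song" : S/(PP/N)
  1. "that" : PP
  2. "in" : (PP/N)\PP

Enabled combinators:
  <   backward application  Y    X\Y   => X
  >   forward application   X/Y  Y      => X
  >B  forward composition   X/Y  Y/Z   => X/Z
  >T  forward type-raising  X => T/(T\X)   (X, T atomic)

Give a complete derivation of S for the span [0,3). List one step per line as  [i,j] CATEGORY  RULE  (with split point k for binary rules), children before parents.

[0,3] S   >
  [0,1] "song" : S/(PP/N)
  [1,3] PP/N   <
    [1,2] "that" : PP
    [2,3] "in" : (PP/N)\PP

[0,1] S/(PP/N)  lex  "song"
[1,2] PP  lex  "that"
[2,3] (PP/N)\PP  lex  "in"
[1,3] PP/N  <  k=2
[0,3] S  >  k=1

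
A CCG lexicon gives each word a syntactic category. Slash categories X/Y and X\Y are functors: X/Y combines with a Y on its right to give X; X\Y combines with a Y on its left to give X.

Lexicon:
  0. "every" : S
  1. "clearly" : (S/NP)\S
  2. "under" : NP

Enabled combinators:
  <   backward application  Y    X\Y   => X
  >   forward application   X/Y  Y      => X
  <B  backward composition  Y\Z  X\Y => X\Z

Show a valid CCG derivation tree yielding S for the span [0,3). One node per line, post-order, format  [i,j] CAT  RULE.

[0,3] S   >
  [0,2] S/NP   <
    [0,1] "every" : S
    [1,2] "clearly" : (S/NP)\S
  [2,3] "under" : NP

[0,1] S  lex  "every"
[1,2] (S/NP)\S  lex  "clearly"
[0,2] S/NP  <  k=1
[2,3] NP  lex  "under"
[0,3] S  >  k=2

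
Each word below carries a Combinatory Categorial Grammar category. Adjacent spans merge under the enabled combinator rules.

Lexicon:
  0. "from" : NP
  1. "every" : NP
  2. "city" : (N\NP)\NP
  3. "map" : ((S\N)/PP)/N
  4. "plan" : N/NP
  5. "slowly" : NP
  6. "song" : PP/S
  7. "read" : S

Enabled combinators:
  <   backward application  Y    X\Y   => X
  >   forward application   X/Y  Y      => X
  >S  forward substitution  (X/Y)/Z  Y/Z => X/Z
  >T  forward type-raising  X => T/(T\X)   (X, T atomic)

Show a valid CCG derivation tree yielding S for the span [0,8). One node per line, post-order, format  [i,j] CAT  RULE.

[0,1] NP  lex  "from"
[0,1] N/(N\NP)  >T
[1,2] NP  lex  "every"
[2,3] (N\NP)\NP  lex  "city"
[1,3] N\NP  <  k=2
[0,3] N  >  k=1
[3,4] ((S\N)/PP)/N  lex  "map"
[4,5] N/NP  lex  "plan"
[5,6] NP  lex  "slowly"
[4,6] N  >  k=5
[3,6] (S\N)/PP  >  k=4
[6,7] PP/S  lex  "song"
[7,8] S  lex  "read"
[6,8] PP  >  k=7
[3,8] S\N  >  k=6
[0,8] S  <  k=3

[0,8] S   <
  [0,3] N   >
    [0,1] N/(N\NP)   >T
      [0,1] "from" : NP
    [1,3] N\NP   <
      [1,2] "every" : NP
      [2,3] "city" : (N\NP)\NP
  [3,8] S\N   >
    [3,6] (S\N)/PP   >
      [3,4] "map" : ((S\N)/PP)/N
      [4,6] N   >
        [4,5] "plan" : N/NP
        [5,6] "slowly" : NP
    [6,8] PP   >
      [6,7] "song" : PP/S
      [7,8] "read" : S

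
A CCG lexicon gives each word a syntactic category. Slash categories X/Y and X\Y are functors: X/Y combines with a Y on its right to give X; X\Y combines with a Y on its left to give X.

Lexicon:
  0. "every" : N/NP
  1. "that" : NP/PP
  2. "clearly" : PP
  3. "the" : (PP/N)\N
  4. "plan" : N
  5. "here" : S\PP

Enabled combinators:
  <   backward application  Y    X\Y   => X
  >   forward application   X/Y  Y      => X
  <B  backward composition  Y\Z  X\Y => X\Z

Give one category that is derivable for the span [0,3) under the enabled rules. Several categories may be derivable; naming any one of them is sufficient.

[0,6] S   <
  [0,5] PP   >
    [0,4] PP/N   <
      [0,3] N   >
        [0,1] "every" : N/NP
        [1,3] NP   >
          [1,2] "that" : NP/PP
          [2,3] "clearly" : PP
      [3,4] "the" : (PP/N)\N
    [4,5] "plan" : N
  [5,6] "here" : S\PP

N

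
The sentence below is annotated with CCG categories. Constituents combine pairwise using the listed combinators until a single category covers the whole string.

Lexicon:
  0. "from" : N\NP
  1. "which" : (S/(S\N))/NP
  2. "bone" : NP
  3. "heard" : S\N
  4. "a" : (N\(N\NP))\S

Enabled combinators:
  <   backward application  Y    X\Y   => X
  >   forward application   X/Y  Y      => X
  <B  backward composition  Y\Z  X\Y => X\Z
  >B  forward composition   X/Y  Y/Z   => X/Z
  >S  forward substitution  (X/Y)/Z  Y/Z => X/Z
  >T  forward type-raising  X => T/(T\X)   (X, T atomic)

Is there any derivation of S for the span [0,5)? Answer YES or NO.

NO

N\NP (S/(S\N))/NP NP S\N (N\(N\NP))\S
CKY chart[0,5] = {N, N/(N\N), NP/(NP\N), PP/(PP\N), S/(S\N)}; S ∉ chart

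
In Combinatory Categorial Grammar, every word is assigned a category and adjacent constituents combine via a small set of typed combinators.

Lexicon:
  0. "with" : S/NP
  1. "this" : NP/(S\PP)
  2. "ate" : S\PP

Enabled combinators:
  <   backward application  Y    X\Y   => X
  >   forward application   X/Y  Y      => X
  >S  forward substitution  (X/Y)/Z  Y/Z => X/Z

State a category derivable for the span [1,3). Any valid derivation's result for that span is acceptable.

[0,3] S   >
  [0,1] "with" : S/NP
  [1,3] NP   >
    [1,2] "this" : NP/(S\PP)
    [2,3] "ate" : S\PP

NP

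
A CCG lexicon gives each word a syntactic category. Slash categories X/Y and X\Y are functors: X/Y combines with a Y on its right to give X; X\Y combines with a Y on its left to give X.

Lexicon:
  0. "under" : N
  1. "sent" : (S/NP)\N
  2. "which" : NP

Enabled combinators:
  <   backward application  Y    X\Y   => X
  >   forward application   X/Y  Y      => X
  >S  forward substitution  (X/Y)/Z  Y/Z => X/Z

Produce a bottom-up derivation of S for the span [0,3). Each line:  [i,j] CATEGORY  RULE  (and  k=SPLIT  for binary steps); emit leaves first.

[0,3] S   >
  [0,2] S/NP   <
    [0,1] "under" : N
    [1,2] "sent" : (S/NP)\N
  [2,3] "which" : NP

[0,1] N  lex  "under"
[1,2] (S/NP)\N  lex  "sent"
[0,2] S/NP  <  k=1
[2,3] NP  lex  "which"
[0,3] S  >  k=2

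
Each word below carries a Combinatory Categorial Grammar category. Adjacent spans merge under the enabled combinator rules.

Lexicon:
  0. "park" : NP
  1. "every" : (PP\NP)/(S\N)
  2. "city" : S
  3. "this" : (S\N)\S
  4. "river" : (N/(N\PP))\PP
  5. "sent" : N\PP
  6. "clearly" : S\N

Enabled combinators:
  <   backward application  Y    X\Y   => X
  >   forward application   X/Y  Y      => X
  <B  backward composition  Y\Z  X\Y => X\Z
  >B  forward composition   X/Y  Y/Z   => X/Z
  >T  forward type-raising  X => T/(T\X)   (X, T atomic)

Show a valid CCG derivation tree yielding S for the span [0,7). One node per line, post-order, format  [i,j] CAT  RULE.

[0,1] NP  lex  "park"
[1,2] (PP\NP)/(S\N)  lex  "every"
[2,3] S  lex  "city"
[3,4] (S\N)\S  lex  "this"
[2,4] S\N  <  k=3
[1,4] PP\NP  >  k=2
[0,4] PP  <  k=1
[4,5] (N/(N\PP))\PP  lex  "river"
[0,5] N/(N\PP)  <  k=4
[5,6] N\PP  lex  "sent"
[0,6] N  >  k=5
[6,7] S\N  lex  "clearly"
[0,7] S  <  k=6

[0,7] S   <
  [0,6] N   >
    [0,5] N/(N\PP)   <
      [0,4] PP   <
        [0,1] "park" : NP
        [1,4] PP\NP   >
          [1,2] "every" : (PP\NP)/(S\N)
          [2,4] S\N   <
            [2,3] "city" : S
            [3,4] "this" : (S\N)\S
      [4,5] "river" : (N/(N\PP))\PP
    [5,6] "sent" : N\PP
  [6,7] "clearly" : S\N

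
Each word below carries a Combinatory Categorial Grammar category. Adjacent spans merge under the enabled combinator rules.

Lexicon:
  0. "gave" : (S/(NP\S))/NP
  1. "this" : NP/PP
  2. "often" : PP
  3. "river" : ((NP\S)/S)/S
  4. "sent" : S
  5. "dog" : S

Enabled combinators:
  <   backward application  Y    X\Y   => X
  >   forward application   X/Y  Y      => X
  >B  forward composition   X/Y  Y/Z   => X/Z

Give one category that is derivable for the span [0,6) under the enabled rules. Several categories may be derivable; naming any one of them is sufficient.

[0,6] S   >
  [0,3] S/(NP\S)   >
    [0,1] "gave" : (S/(NP\S))/NP
    [1,3] NP   >
      [1,2] "this" : NP/PP
      [2,3] "often" : PP
  [3,6] NP\S   >
    [3,5] (NP\S)/S   >
      [3,4] "river" : ((NP\S)/S)/S
      [4,5] "sent" : S
    [5,6] "dog" : S

S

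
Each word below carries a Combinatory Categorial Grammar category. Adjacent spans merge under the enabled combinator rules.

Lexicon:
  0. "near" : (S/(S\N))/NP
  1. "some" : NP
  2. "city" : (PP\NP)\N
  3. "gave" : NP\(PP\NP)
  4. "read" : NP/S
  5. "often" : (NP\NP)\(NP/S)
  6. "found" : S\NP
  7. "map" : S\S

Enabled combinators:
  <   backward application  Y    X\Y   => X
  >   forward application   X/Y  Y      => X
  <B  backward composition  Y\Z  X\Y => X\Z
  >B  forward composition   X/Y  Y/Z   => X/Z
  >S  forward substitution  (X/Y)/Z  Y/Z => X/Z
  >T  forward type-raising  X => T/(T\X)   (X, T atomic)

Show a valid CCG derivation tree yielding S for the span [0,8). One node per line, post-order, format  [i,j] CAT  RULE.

[0,8] S   >
  [0,2] S/(S\N)   >
    [0,1] "near" : (S/(S\N))/NP
    [1,2] "some" : NP
  [2,8] S\N   <B
    [2,7] S\N   <B
      [2,4] NP\N   <B
        [2,3] "city" : (PP\NP)\N
        [3,4] "gave" : NP\(PP\NP)
      [4,7] S\NP   <B
        [4,6] NP\NP   <
          [4,5] "read" : NP/S
          [5,6] "often" : (NP\NP)\(NP/S)
        [6,7] "found" : S\NP
    [7,8] "map" : S\S

[0,1] (S/(S\N))/NP  lex  "near"
[1,2] NP  lex  "some"
[0,2] S/(S\N)  >  k=1
[2,3] (PP\NP)\N  lex  "city"
[3,4] NP\(PP\NP)  lex  "gave"
[2,4] NP\N  <B  k=3
[4,5] NP/S  lex  "read"
[5,6] (NP\NP)\(NP/S)  lex  "often"
[4,6] NP\NP  <  k=5
[6,7] S\NP  lex  "found"
[4,7] S\NP  <B  k=6
[2,7] S\N  <B  k=4
[7,8] S\S  lex  "map"
[2,8] S\N  <B  k=7
[0,8] S  >  k=2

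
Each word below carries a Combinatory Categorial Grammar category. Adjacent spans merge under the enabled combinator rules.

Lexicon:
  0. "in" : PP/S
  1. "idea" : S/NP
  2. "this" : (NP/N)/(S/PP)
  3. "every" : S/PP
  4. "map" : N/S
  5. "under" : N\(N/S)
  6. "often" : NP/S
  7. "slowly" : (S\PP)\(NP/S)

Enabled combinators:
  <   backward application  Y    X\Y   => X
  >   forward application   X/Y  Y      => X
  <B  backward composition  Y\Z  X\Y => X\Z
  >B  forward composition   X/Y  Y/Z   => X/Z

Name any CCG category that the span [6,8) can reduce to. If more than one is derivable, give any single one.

[0,8] S   <
  [0,6] PP   >
    [0,1] "in" : PP/S
    [1,6] S   >
      [1,4] S/N   >B
        [1,2] "idea" : S/NP
        [2,4] NP/N   >
          [2,3] "this" : (NP/N)/(S/PP)
          [3,4] "every" : S/PP
      [4,6] N   <
        [4,5] "map" : N/S
        [5,6] "under" : N\(N/S)
  [6,8] S\PP   <
    [6,7] "often" : NP/S
    [7,8] "slowly" : (S\PP)\(NP/S)

S\PP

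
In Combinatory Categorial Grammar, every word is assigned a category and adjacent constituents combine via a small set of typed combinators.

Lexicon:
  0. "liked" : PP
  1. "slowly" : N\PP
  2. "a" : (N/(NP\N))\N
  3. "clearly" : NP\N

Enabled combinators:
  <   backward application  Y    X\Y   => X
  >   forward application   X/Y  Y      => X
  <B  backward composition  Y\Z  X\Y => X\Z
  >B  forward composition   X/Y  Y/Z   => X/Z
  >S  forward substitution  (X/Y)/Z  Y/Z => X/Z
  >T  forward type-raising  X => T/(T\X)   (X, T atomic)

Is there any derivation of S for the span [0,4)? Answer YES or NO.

NO

PP N\PP (N/(NP\N))\N NP\N
CKY chart[0,4] = {N, N/(N\N), NP/(NP\N), PP/(PP\N), S/(S\N)}; S ∉ chart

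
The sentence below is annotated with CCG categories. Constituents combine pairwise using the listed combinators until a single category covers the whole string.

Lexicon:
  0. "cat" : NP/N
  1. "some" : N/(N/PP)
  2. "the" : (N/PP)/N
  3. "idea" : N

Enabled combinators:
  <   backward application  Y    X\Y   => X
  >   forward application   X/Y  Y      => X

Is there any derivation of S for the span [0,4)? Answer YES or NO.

NP/N N/(N/PP) (N/PP)/N N
CKY chart[0,4] = {NP}; S ∉ chart

NO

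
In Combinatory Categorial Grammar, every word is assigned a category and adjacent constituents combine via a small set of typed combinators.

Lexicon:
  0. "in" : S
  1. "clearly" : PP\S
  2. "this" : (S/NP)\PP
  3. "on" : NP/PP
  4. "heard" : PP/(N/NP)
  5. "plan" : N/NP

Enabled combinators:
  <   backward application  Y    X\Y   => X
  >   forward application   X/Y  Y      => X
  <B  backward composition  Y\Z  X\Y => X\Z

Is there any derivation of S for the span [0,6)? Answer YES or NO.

YES

[0,6] S   >
  [0,3] S/NP   <
    [0,2] PP   <
      [0,1] "in" : S
      [1,2] "clearly" : PP\S
    [2,3] "this" : (S/NP)\PP
  [3,6] NP   >
    [3,4] "on" : NP/PP
    [4,6] PP   >
      [4,5] "heard" : PP/(N/NP)
      [5,6] "plan" : N/NP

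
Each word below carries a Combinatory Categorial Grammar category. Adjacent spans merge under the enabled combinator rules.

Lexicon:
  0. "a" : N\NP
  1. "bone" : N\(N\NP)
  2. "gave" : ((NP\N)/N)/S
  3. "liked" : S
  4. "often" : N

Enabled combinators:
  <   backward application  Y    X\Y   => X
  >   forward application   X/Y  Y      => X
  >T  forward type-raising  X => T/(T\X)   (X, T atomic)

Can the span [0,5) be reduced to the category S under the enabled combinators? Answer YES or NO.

N\NP N\(N\NP) ((NP\N)/N)/S S N
CKY chart[0,5] = {N/(N\NP), NP, NP/(NP\NP), PP/(PP\NP), S/(S\NP)}; S ∉ chart

NO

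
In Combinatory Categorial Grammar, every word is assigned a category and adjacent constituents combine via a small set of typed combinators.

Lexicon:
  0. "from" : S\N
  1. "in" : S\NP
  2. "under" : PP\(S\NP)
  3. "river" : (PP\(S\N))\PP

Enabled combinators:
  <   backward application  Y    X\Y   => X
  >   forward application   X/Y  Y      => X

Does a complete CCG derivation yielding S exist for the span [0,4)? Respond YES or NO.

S\N S\NP PP\(S\NP) (PP\(S\N))\PP
CKY chart[0,4] = {PP}; S ∉ chart

NO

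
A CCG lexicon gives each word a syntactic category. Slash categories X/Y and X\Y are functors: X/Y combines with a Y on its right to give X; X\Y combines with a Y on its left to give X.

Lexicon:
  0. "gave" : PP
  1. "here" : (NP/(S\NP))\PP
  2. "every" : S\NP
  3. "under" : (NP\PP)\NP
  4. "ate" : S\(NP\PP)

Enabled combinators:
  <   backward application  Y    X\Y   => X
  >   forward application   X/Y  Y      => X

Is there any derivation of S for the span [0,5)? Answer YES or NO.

YES

[0,5] S   <
  [0,4] NP\PP   <
    [0,3] NP   >
      [0,2] NP/(S\NP)   <
        [0,1] "gave" : PP
        [1,2] "here" : (NP/(S\NP))\PP
      [2,3] "every" : S\NP
    [3,4] "under" : (NP\PP)\NP
  [4,5] "ate" : S\(NP\PP)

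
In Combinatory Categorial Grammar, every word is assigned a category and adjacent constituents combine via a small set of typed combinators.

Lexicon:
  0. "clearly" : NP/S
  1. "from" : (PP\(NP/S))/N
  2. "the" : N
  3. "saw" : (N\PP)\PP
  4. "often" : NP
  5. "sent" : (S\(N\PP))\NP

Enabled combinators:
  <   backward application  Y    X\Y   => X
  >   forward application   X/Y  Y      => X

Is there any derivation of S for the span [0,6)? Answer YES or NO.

YES

[0,6] S   <
  [0,4] N\PP   <
    [0,3] PP   <
      [0,1] "clearly" : NP/S
      [1,3] PP\(NP/S)   >
        [1,2] "from" : (PP\(NP/S))/N
        [2,3] "the" : N
    [3,4] "saw" : (N\PP)\PP
  [4,6] S\(N\PP)   <
    [4,5] "often" : NP
    [5,6] "sent" : (S\(N\PP))\NP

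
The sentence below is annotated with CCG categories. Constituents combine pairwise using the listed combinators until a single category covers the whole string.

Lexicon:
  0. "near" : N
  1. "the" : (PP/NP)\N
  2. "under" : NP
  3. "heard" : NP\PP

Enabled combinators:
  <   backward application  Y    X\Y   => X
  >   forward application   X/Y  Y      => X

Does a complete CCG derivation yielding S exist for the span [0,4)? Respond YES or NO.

NO

N (PP/NP)\N NP NP\PP
CKY chart[0,4] = {NP}; S ∉ chart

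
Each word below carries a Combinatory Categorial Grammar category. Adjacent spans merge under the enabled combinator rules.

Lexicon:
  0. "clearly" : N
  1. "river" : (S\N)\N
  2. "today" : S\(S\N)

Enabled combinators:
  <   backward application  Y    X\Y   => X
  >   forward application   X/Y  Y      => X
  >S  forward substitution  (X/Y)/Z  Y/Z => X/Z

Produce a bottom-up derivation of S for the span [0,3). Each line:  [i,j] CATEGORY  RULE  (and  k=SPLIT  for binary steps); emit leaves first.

[0,1] N  lex  "clearly"
[1,2] (S\N)\N  lex  "river"
[0,2] S\N  <  k=1
[2,3] S\(S\N)  lex  "today"
[0,3] S  <  k=2

[0,3] S   <
  [0,2] S\N   <
    [0,1] "clearly" : N
    [1,2] "river" : (S\N)\N
  [2,3] "today" : S\(S\N)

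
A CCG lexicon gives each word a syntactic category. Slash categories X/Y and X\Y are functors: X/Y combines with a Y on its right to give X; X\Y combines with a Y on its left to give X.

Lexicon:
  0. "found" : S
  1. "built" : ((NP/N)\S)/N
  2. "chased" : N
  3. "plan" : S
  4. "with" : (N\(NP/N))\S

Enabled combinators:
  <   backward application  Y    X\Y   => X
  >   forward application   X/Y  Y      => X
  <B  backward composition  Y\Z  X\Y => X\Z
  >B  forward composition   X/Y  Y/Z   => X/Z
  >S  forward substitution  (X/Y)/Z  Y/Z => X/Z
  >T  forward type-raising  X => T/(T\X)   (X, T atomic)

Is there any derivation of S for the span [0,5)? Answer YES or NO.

S ((NP/N)\S)/N N S (N\(NP/N))\S
CKY chart[0,5] = {N, N/(N\N), NP/(NP\N), PP/(PP\N), S/(S\N)}; S ∉ chart

NO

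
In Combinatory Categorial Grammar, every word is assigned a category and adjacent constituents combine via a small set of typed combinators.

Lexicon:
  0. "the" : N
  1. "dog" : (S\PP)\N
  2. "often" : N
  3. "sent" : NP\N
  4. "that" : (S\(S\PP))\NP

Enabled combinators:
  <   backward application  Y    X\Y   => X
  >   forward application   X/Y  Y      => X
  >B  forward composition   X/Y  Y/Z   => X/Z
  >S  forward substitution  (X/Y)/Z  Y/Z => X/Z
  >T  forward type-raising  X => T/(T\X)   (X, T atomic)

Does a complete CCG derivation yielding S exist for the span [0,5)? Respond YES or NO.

YES

[0,5] S   <
  [0,2] S\PP   <
    [0,1] "the" : N
    [1,2] "dog" : (S\PP)\N
  [2,5] S\(S\PP)   <
    [2,4] NP   >
      [2,3] NP/(NP\N)   >T
        [2,3] "often" : N
      [3,4] "sent" : NP\N
    [4,5] "that" : (S\(S\PP))\NP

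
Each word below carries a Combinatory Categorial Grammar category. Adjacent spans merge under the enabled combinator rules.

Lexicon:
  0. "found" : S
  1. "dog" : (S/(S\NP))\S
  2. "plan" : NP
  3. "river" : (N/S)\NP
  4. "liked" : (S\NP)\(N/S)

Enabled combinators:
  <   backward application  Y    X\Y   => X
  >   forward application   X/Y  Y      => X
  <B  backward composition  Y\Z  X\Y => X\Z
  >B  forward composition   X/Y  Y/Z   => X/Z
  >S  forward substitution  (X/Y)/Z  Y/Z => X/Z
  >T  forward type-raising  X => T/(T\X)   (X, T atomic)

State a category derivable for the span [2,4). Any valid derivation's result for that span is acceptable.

[0,5] S   >
  [0,2] S/(S\NP)   <
    [0,1] "found" : S
    [1,2] "dog" : (S/(S\NP))\S
  [2,5] S\NP   <
    [2,4] N/S   <
      [2,3] "plan" : NP
      [3,4] "river" : (N/S)\NP
    [4,5] "liked" : (S\NP)\(N/S)

N/S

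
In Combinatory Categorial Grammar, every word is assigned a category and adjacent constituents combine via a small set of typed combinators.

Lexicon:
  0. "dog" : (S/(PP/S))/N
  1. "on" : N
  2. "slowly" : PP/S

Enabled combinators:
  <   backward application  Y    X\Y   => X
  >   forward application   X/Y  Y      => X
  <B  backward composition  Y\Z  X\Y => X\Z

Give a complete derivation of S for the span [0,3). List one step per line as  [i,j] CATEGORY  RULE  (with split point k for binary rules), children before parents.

[0,3] S   >
  [0,2] S/(PP/S)   >
    [0,1] "dog" : (S/(PP/S))/N
    [1,2] "on" : N
  [2,3] "slowly" : PP/S

[0,1] (S/(PP/S))/N  lex  "dog"
[1,2] N  lex  "on"
[0,2] S/(PP/S)  >  k=1
[2,3] PP/S  lex  "slowly"
[0,3] S  >  k=2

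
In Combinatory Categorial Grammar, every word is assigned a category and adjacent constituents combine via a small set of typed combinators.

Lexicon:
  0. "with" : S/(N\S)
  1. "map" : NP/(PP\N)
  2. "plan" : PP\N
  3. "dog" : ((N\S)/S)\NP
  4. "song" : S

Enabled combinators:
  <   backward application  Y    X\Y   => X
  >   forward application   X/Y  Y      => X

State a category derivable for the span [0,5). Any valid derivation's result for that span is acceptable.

[0,5] S   >
  [0,1] "with" : S/(N\S)
  [1,5] N\S   >
    [1,4] (N\S)/S   <
      [1,3] NP   >
        [1,2] "map" : NP/(PP\N)
        [2,3] "plan" : PP\N
      [3,4] "dog" : ((N\S)/S)\NP
    [4,5] "song" : S

S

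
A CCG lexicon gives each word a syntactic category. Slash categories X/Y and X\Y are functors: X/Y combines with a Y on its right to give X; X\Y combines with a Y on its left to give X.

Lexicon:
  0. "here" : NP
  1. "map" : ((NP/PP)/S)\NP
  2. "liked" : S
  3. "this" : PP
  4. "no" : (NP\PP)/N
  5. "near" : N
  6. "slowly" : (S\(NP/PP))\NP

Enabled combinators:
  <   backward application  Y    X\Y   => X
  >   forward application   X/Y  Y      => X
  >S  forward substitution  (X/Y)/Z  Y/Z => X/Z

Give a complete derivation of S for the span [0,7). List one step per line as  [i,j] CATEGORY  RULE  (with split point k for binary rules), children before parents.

[0,1] NP  lex  "here"
[1,2] ((NP/PP)/S)\NP  lex  "map"
[0,2] (NP/PP)/S  <  k=1
[2,3] S  lex  "liked"
[0,3] NP/PP  >  k=2
[3,4] PP  lex  "this"
[4,5] (NP\PP)/N  lex  "no"
[5,6] N  lex  "near"
[4,6] NP\PP  >  k=5
[3,6] NP  <  k=4
[6,7] (S\(NP/PP))\NP  lex  "slowly"
[3,7] S\(NP/PP)  <  k=6
[0,7] S  <  k=3

[0,7] S   <
  [0,3] NP/PP   >
    [0,2] (NP/PP)/S   <
      [0,1] "here" : NP
      [1,2] "map" : ((NP/PP)/S)\NP
    [2,3] "liked" : S
  [3,7] S\(NP/PP)   <
    [3,6] NP   <
      [3,4] "this" : PP
      [4,6] NP\PP   >
        [4,5] "no" : (NP\PP)/N
        [5,6] "near" : N
    [6,7] "slowly" : (S\(NP/PP))\NP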